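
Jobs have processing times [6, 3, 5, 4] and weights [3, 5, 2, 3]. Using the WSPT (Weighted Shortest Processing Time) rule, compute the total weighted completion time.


Compute p/w ratios and sort ascending (WSPT): [(3, 5), (4, 3), (6, 3), (5, 2)]
Compute weighted completion times:
  Job (p=3,w=5): C=3, w*C=5*3=15
  Job (p=4,w=3): C=7, w*C=3*7=21
  Job (p=6,w=3): C=13, w*C=3*13=39
  Job (p=5,w=2): C=18, w*C=2*18=36
Total weighted completion time = 111

111


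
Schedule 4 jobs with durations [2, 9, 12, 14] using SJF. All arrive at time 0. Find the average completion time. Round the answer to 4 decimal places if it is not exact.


SJF order (ascending): [2, 9, 12, 14]
Completion times:
  Job 1: burst=2, C=2
  Job 2: burst=9, C=11
  Job 3: burst=12, C=23
  Job 4: burst=14, C=37
Average completion = 73/4 = 18.25

18.25


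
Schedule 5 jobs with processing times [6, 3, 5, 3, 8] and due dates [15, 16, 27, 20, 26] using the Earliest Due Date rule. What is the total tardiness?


Sort by due date (EDD order): [(6, 15), (3, 16), (3, 20), (8, 26), (5, 27)]
Compute completion times and tardiness:
  Job 1: p=6, d=15, C=6, tardiness=max(0,6-15)=0
  Job 2: p=3, d=16, C=9, tardiness=max(0,9-16)=0
  Job 3: p=3, d=20, C=12, tardiness=max(0,12-20)=0
  Job 4: p=8, d=26, C=20, tardiness=max(0,20-26)=0
  Job 5: p=5, d=27, C=25, tardiness=max(0,25-27)=0
Total tardiness = 0

0


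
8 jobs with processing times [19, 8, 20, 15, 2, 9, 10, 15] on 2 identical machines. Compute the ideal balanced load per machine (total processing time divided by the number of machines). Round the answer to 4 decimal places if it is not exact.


Total processing time = 19 + 8 + 20 + 15 + 2 + 9 + 10 + 15 = 98
Number of machines = 2
Ideal balanced load = 98 / 2 = 49.0

49.0


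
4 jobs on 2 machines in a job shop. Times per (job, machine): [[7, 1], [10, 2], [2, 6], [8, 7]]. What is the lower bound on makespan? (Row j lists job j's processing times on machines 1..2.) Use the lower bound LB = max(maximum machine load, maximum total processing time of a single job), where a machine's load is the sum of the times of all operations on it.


Machine loads:
  Machine 1: 7 + 10 + 2 + 8 = 27
  Machine 2: 1 + 2 + 6 + 7 = 16
Max machine load = 27
Job totals:
  Job 1: 8
  Job 2: 12
  Job 3: 8
  Job 4: 15
Max job total = 15
Lower bound = max(27, 15) = 27

27


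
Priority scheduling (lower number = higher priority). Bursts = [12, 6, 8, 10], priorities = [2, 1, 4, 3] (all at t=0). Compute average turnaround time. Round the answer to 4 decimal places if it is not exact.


Sort by priority (ascending = highest first):
Order: [(1, 6), (2, 12), (3, 10), (4, 8)]
Completion times:
  Priority 1, burst=6, C=6
  Priority 2, burst=12, C=18
  Priority 3, burst=10, C=28
  Priority 4, burst=8, C=36
Average turnaround = 88/4 = 22.0

22.0


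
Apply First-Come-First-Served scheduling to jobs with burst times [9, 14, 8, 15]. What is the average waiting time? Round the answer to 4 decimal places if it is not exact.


FCFS order (as given): [9, 14, 8, 15]
Waiting times:
  Job 1: wait = 0
  Job 2: wait = 9
  Job 3: wait = 23
  Job 4: wait = 31
Sum of waiting times = 63
Average waiting time = 63/4 = 15.75

15.75


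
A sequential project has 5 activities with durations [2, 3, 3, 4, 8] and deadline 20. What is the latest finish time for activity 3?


LF(activity 3) = deadline - sum of successor durations
Successors: activities 4 through 5 with durations [4, 8]
Sum of successor durations = 12
LF = 20 - 12 = 8

8


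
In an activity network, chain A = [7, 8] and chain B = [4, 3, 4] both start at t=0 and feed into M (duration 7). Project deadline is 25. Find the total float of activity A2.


Forward pass: ES(A2) = sum of predecessors on chain A = 7
EF = ES + duration = 7 + 8 = 15
Backward pass: LF(M) = deadline = 25; LS(M) = 25 - 7 = 18
LF(A2) = LS(M) - sum(successors on chain A) = 18 - 0 = 18
LS = LF - duration = 18 - 8 = 10
Total float = LS - ES = 10 - 7 = 3

3


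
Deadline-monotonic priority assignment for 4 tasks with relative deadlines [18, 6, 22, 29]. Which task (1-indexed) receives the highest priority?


Sort tasks by relative deadline (ascending):
  Task 2: deadline = 6
  Task 1: deadline = 18
  Task 3: deadline = 22
  Task 4: deadline = 29
Priority order (highest first): [2, 1, 3, 4]
Highest priority task = 2

2


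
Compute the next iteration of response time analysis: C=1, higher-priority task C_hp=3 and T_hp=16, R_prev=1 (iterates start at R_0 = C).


R_next = C + ceil(R_prev / T_hp) * C_hp
ceil(1 / 16) = ceil(0.0625) = 1
Interference = 1 * 3 = 3
R_next = 1 + 3 = 4

4


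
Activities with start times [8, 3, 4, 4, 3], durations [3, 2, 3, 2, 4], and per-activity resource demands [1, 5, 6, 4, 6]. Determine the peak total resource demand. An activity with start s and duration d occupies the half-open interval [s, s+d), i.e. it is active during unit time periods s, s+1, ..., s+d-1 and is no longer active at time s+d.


Each activity i is active on [start_i, start_i + duration_i).
Compute total resource usage per time slot:
  t=0: active resources = [], total = 0
  t=1: active resources = [], total = 0
  t=2: active resources = [], total = 0
  t=3: active resources = [5, 6], total = 11
  t=4: active resources = [5, 6, 4, 6], total = 21
  t=5: active resources = [6, 4, 6], total = 16
  t=6: active resources = [6, 6], total = 12
  t=7: active resources = [], total = 0
  t=8: active resources = [1], total = 1
  t=9: active resources = [1], total = 1
  t=10: active resources = [1], total = 1
Peak resource demand = 21

21


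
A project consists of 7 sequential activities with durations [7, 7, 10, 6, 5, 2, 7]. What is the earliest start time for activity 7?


Activity 7 starts after activities 1 through 6 complete.
Predecessor durations: [7, 7, 10, 6, 5, 2]
ES = 7 + 7 + 10 + 6 + 5 + 2 = 37

37


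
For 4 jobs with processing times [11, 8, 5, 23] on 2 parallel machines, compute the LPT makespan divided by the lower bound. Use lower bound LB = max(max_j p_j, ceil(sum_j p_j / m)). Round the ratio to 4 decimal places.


LPT order: [23, 11, 8, 5]
Machine loads after assignment: [23, 24]
LPT makespan = 24
Lower bound = max(max_job, ceil(total/2)) = max(23, 24) = 24
Ratio = 24 / 24 = 1.0

1.0


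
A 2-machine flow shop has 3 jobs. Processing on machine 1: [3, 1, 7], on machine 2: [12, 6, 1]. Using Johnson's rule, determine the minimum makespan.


Apply Johnson's rule:
  Group 1 (a <= b): [(2, 1, 6), (1, 3, 12)]
  Group 2 (a > b): [(3, 7, 1)]
Optimal job order: [2, 1, 3]
Schedule:
  Job 2: M1 done at 1, M2 done at 7
  Job 1: M1 done at 4, M2 done at 19
  Job 3: M1 done at 11, M2 done at 20
Makespan = 20

20


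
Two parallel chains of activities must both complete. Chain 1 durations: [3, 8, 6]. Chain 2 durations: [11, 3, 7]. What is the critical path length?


Path A total = 3 + 8 + 6 = 17
Path B total = 11 + 3 + 7 = 21
Critical path = longest path = max(17, 21) = 21

21


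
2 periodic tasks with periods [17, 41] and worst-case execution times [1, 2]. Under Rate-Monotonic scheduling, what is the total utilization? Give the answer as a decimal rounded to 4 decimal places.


Compute individual utilizations (exact fractions):
  Task 1: C/T = 1/17 (approx. 0.0588)
  Task 2: C/T = 2/41 (approx. 0.0488)
Total utilization U = 1/17 + 2/41 = 75/697
Rounded to 4 decimal places: U = 0.1076
RM (Liu & Layland) bound for 2 tasks = 0.828427; compare with U = 75/697 (approx. 0.107604)
U <= bound, so schedulable by RM sufficient condition.

0.1076


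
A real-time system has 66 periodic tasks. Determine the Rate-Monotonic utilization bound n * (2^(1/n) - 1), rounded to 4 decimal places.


Compute 2^(1/66) = 1.0105575720
Subtract 1: 1.0105575720 - 1 = 0.0105575720
Multiply by n: 66 * 0.0105575720 = 0.6967997520
Round to 4 dp: 0.6968

0.6968


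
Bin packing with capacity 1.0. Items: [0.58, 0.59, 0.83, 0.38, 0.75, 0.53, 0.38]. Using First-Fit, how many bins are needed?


Place items sequentially using First-Fit:
  Item 0.58 -> new Bin 1
  Item 0.59 -> new Bin 2
  Item 0.83 -> new Bin 3
  Item 0.38 -> Bin 1 (now 0.96)
  Item 0.75 -> new Bin 4
  Item 0.53 -> new Bin 5
  Item 0.38 -> Bin 2 (now 0.97)
Total bins used = 5

5


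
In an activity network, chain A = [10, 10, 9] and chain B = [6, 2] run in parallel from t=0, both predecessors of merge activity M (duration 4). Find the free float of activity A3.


ES(A3) = sum of predecessors on chain A = 20
EF(A3) = ES + duration = 20 + 9 = 29
Successor of A3 is M. ES(M) = max(sum(A), sum(B)) = max(29, 8) = 29
Free float = ES(successor) - EF(current) = 29 - 29 = 0

0


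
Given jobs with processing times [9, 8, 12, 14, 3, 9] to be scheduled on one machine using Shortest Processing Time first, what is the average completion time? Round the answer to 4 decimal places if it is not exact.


Sort jobs by processing time (SPT order): [3, 8, 9, 9, 12, 14]
Compute completion times sequentially:
  Job 1: processing = 3, completes at 3
  Job 2: processing = 8, completes at 11
  Job 3: processing = 9, completes at 20
  Job 4: processing = 9, completes at 29
  Job 5: processing = 12, completes at 41
  Job 6: processing = 14, completes at 55
Sum of completion times = 159
Average completion time = 159/6 = 26.5

26.5


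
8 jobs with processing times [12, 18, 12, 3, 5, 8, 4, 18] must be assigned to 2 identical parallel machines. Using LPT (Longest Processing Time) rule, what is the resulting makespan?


Sort jobs in decreasing order (LPT): [18, 18, 12, 12, 8, 5, 4, 3]
Assign each job to the least loaded machine:
  Machine 1: jobs [18, 12, 8, 3], load = 41
  Machine 2: jobs [18, 12, 5, 4], load = 39
Makespan = max load = 41

41


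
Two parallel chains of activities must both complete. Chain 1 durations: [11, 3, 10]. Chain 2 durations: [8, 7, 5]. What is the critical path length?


Path A total = 11 + 3 + 10 = 24
Path B total = 8 + 7 + 5 = 20
Critical path = longest path = max(24, 20) = 24

24


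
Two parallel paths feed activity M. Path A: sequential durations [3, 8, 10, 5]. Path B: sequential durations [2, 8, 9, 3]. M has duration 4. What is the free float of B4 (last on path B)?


ES(B4) = sum of predecessors on chain B = 19
EF(B4) = ES + duration = 19 + 3 = 22
Successor of B4 is M. ES(M) = max(sum(A), sum(B)) = max(26, 22) = 26
Free float = ES(successor) - EF(current) = 26 - 22 = 4

4


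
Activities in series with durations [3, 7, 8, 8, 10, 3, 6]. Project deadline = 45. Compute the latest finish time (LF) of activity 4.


LF(activity 4) = deadline - sum of successor durations
Successors: activities 5 through 7 with durations [10, 3, 6]
Sum of successor durations = 19
LF = 45 - 19 = 26

26


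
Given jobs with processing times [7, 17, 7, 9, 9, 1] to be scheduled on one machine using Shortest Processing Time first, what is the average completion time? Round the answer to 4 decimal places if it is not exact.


Sort jobs by processing time (SPT order): [1, 7, 7, 9, 9, 17]
Compute completion times sequentially:
  Job 1: processing = 1, completes at 1
  Job 2: processing = 7, completes at 8
  Job 3: processing = 7, completes at 15
  Job 4: processing = 9, completes at 24
  Job 5: processing = 9, completes at 33
  Job 6: processing = 17, completes at 50
Sum of completion times = 131
Average completion time = 131/6 = 21.8333

21.8333


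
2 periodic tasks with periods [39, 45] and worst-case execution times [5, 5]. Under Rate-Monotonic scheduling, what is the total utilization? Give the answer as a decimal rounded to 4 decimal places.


Compute individual utilizations (exact fractions):
  Task 1: C/T = 5/39 (approx. 0.1282)
  Task 2: C/T = 5/45 = 1/9 (approx. 0.1111)
Total utilization U = 5/39 + 1/9 = 28/117
Rounded to 4 decimal places: U = 0.2393
RM (Liu & Layland) bound for 2 tasks = 0.828427; compare with U = 28/117 (approx. 0.239316)
U <= bound, so schedulable by RM sufficient condition.

0.2393


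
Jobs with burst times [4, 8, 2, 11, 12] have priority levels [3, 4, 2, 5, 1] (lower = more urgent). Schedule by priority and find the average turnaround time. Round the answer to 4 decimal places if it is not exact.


Sort by priority (ascending = highest first):
Order: [(1, 12), (2, 2), (3, 4), (4, 8), (5, 11)]
Completion times:
  Priority 1, burst=12, C=12
  Priority 2, burst=2, C=14
  Priority 3, burst=4, C=18
  Priority 4, burst=8, C=26
  Priority 5, burst=11, C=37
Average turnaround = 107/5 = 21.4

21.4


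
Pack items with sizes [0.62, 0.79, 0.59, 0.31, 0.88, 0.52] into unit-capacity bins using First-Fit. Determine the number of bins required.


Place items sequentially using First-Fit:
  Item 0.62 -> new Bin 1
  Item 0.79 -> new Bin 2
  Item 0.59 -> new Bin 3
  Item 0.31 -> Bin 1 (now 0.93)
  Item 0.88 -> new Bin 4
  Item 0.52 -> new Bin 5
Total bins used = 5

5


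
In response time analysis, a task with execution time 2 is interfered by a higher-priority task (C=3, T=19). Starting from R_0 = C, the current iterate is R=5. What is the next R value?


R_next = C + ceil(R_prev / T_hp) * C_hp
ceil(5 / 19) = ceil(0.2632) = 1
Interference = 1 * 3 = 3
R_next = 2 + 3 = 5
R_next = R_prev, so the iteration has converged (response time = 5).

5


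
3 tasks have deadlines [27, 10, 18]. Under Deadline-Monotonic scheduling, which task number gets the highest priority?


Sort tasks by relative deadline (ascending):
  Task 2: deadline = 10
  Task 3: deadline = 18
  Task 1: deadline = 27
Priority order (highest first): [2, 3, 1]
Highest priority task = 2

2


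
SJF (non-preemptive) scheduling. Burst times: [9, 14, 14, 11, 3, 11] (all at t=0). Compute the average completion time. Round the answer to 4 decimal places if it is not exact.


SJF order (ascending): [3, 9, 11, 11, 14, 14]
Completion times:
  Job 1: burst=3, C=3
  Job 2: burst=9, C=12
  Job 3: burst=11, C=23
  Job 4: burst=11, C=34
  Job 5: burst=14, C=48
  Job 6: burst=14, C=62
Average completion = 182/6 = 30.3333

30.3333


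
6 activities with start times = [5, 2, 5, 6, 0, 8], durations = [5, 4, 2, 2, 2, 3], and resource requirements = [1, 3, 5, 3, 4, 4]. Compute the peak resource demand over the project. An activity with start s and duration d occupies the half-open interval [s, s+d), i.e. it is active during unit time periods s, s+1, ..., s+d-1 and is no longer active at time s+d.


Each activity i is active on [start_i, start_i + duration_i).
Compute total resource usage per time slot:
  t=0: active resources = [4], total = 4
  t=1: active resources = [4], total = 4
  t=2: active resources = [3], total = 3
  t=3: active resources = [3], total = 3
  t=4: active resources = [3], total = 3
  t=5: active resources = [1, 3, 5], total = 9
  t=6: active resources = [1, 5, 3], total = 9
  t=7: active resources = [1, 3], total = 4
  t=8: active resources = [1, 4], total = 5
  t=9: active resources = [1, 4], total = 5
  t=10: active resources = [4], total = 4
Peak resource demand = 9

9


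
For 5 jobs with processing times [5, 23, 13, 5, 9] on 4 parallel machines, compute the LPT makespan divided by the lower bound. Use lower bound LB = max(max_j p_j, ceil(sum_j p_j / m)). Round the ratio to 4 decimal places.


LPT order: [23, 13, 9, 5, 5]
Machine loads after assignment: [23, 13, 9, 10]
LPT makespan = 23
Lower bound = max(max_job, ceil(total/4)) = max(23, 14) = 23
Ratio = 23 / 23 = 1.0

1.0


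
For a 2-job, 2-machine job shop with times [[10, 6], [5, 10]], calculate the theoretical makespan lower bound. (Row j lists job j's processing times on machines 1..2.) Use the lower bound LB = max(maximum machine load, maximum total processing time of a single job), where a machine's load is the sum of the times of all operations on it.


Machine loads:
  Machine 1: 10 + 5 = 15
  Machine 2: 6 + 10 = 16
Max machine load = 16
Job totals:
  Job 1: 16
  Job 2: 15
Max job total = 16
Lower bound = max(16, 16) = 16

16


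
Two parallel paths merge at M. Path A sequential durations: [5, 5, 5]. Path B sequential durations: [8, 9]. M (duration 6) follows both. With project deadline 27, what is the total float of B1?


Forward pass: ES(B1) = sum of predecessors on chain B = 0
EF = ES + duration = 0 + 8 = 8
Backward pass: LF(M) = deadline = 27; LS(M) = 27 - 6 = 21
LF(B1) = LS(M) - sum(successors on chain B) = 21 - 9 = 12
LS = LF - duration = 12 - 8 = 4
Total float = LS - ES = 4 - 0 = 4

4


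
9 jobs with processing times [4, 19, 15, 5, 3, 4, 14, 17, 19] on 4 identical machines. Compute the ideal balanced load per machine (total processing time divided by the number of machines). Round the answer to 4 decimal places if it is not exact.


Total processing time = 4 + 19 + 15 + 5 + 3 + 4 + 14 + 17 + 19 = 100
Number of machines = 4
Ideal balanced load = 100 / 4 = 25.0

25.0


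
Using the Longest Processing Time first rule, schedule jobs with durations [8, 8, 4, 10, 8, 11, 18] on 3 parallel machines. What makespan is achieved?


Sort jobs in decreasing order (LPT): [18, 11, 10, 8, 8, 8, 4]
Assign each job to the least loaded machine:
  Machine 1: jobs [18, 8], load = 26
  Machine 2: jobs [11, 8], load = 19
  Machine 3: jobs [10, 8, 4], load = 22
Makespan = max load = 26

26


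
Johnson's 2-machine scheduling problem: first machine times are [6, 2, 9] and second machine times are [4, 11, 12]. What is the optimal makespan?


Apply Johnson's rule:
  Group 1 (a <= b): [(2, 2, 11), (3, 9, 12)]
  Group 2 (a > b): [(1, 6, 4)]
Optimal job order: [2, 3, 1]
Schedule:
  Job 2: M1 done at 2, M2 done at 13
  Job 3: M1 done at 11, M2 done at 25
  Job 1: M1 done at 17, M2 done at 29
Makespan = 29

29


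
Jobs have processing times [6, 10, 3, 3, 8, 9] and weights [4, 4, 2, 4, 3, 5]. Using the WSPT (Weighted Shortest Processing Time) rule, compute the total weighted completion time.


Compute p/w ratios and sort ascending (WSPT): [(3, 4), (6, 4), (3, 2), (9, 5), (10, 4), (8, 3)]
Compute weighted completion times:
  Job (p=3,w=4): C=3, w*C=4*3=12
  Job (p=6,w=4): C=9, w*C=4*9=36
  Job (p=3,w=2): C=12, w*C=2*12=24
  Job (p=9,w=5): C=21, w*C=5*21=105
  Job (p=10,w=4): C=31, w*C=4*31=124
  Job (p=8,w=3): C=39, w*C=3*39=117
Total weighted completion time = 418

418


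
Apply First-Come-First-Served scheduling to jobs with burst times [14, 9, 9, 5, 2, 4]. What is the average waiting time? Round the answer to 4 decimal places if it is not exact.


FCFS order (as given): [14, 9, 9, 5, 2, 4]
Waiting times:
  Job 1: wait = 0
  Job 2: wait = 14
  Job 3: wait = 23
  Job 4: wait = 32
  Job 5: wait = 37
  Job 6: wait = 39
Sum of waiting times = 145
Average waiting time = 145/6 = 24.1667

24.1667


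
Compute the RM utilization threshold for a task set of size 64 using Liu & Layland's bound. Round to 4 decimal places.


Compute 2^(1/64) = 1.0108892861
Subtract 1: 1.0108892861 - 1 = 0.0108892861
Multiply by n: 64 * 0.0108892861 = 0.6969143104
Round to 4 dp: 0.6969

0.6969


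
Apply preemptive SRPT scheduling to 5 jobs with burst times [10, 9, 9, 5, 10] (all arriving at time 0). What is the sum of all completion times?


Since all jobs arrive at t=0, SRPT equals SPT ordering.
SPT order: [5, 9, 9, 10, 10]
Completion times:
  Job 1: p=5, C=5
  Job 2: p=9, C=14
  Job 3: p=9, C=23
  Job 4: p=10, C=33
  Job 5: p=10, C=43
Total completion time = 5 + 14 + 23 + 33 + 43 = 118

118


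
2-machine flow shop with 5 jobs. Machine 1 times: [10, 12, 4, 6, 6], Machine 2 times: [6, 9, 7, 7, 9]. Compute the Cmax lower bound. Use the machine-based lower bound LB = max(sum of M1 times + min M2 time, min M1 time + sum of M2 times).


LB1 = sum(M1 times) + min(M2 times) = 38 + 6 = 44
LB2 = min(M1 times) + sum(M2 times) = 4 + 38 = 42
Lower bound = max(LB1, LB2) = max(44, 42) = 44

44


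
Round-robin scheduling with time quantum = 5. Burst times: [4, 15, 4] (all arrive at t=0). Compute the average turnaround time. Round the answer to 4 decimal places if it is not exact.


Time quantum = 5
Execution trace:
  J1 runs 4 units, time = 4
  J2 runs 5 units, time = 9
  J3 runs 4 units, time = 13
  J2 runs 5 units, time = 18
  J2 runs 5 units, time = 23
Finish times: [4, 23, 13]
Average turnaround = 40/3 = 13.3333

13.3333


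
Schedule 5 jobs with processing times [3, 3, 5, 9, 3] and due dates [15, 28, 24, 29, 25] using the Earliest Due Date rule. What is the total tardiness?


Sort by due date (EDD order): [(3, 15), (5, 24), (3, 25), (3, 28), (9, 29)]
Compute completion times and tardiness:
  Job 1: p=3, d=15, C=3, tardiness=max(0,3-15)=0
  Job 2: p=5, d=24, C=8, tardiness=max(0,8-24)=0
  Job 3: p=3, d=25, C=11, tardiness=max(0,11-25)=0
  Job 4: p=3, d=28, C=14, tardiness=max(0,14-28)=0
  Job 5: p=9, d=29, C=23, tardiness=max(0,23-29)=0
Total tardiness = 0

0


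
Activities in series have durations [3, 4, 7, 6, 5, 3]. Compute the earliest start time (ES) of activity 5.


Activity 5 starts after activities 1 through 4 complete.
Predecessor durations: [3, 4, 7, 6]
ES = 3 + 4 + 7 + 6 = 20

20


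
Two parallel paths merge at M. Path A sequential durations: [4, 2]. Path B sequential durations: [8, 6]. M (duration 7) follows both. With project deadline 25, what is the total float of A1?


Forward pass: ES(A1) = sum of predecessors on chain A = 0
EF = ES + duration = 0 + 4 = 4
Backward pass: LF(M) = deadline = 25; LS(M) = 25 - 7 = 18
LF(A1) = LS(M) - sum(successors on chain A) = 18 - 2 = 16
LS = LF - duration = 16 - 4 = 12
Total float = LS - ES = 12 - 0 = 12

12


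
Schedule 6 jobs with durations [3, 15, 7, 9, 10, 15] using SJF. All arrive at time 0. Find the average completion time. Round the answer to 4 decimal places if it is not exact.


SJF order (ascending): [3, 7, 9, 10, 15, 15]
Completion times:
  Job 1: burst=3, C=3
  Job 2: burst=7, C=10
  Job 3: burst=9, C=19
  Job 4: burst=10, C=29
  Job 5: burst=15, C=44
  Job 6: burst=15, C=59
Average completion = 164/6 = 27.3333

27.3333


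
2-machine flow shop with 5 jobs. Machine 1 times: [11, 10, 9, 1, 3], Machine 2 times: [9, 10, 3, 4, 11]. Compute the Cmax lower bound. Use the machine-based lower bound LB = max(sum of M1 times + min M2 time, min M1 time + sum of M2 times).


LB1 = sum(M1 times) + min(M2 times) = 34 + 3 = 37
LB2 = min(M1 times) + sum(M2 times) = 1 + 37 = 38
Lower bound = max(LB1, LB2) = max(37, 38) = 38

38


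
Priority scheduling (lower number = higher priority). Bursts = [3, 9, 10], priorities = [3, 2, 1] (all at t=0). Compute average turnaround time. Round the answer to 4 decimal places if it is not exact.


Sort by priority (ascending = highest first):
Order: [(1, 10), (2, 9), (3, 3)]
Completion times:
  Priority 1, burst=10, C=10
  Priority 2, burst=9, C=19
  Priority 3, burst=3, C=22
Average turnaround = 51/3 = 17.0

17.0


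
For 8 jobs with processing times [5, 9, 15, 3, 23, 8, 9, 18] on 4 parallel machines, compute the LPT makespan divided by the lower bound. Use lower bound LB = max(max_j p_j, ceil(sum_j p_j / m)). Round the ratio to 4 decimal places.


LPT order: [23, 18, 15, 9, 9, 8, 5, 3]
Machine loads after assignment: [23, 23, 23, 21]
LPT makespan = 23
Lower bound = max(max_job, ceil(total/4)) = max(23, 23) = 23
Ratio = 23 / 23 = 1.0

1.0


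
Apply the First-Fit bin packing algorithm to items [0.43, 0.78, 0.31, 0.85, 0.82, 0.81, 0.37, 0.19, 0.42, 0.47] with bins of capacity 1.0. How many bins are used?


Place items sequentially using First-Fit:
  Item 0.43 -> new Bin 1
  Item 0.78 -> new Bin 2
  Item 0.31 -> Bin 1 (now 0.74)
  Item 0.85 -> new Bin 3
  Item 0.82 -> new Bin 4
  Item 0.81 -> new Bin 5
  Item 0.37 -> new Bin 6
  Item 0.19 -> Bin 1 (now 0.93)
  Item 0.42 -> Bin 6 (now 0.79)
  Item 0.47 -> new Bin 7
Total bins used = 7

7


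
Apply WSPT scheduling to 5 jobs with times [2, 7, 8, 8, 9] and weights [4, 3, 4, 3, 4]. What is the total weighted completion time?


Compute p/w ratios and sort ascending (WSPT): [(2, 4), (8, 4), (9, 4), (7, 3), (8, 3)]
Compute weighted completion times:
  Job (p=2,w=4): C=2, w*C=4*2=8
  Job (p=8,w=4): C=10, w*C=4*10=40
  Job (p=9,w=4): C=19, w*C=4*19=76
  Job (p=7,w=3): C=26, w*C=3*26=78
  Job (p=8,w=3): C=34, w*C=3*34=102
Total weighted completion time = 304

304


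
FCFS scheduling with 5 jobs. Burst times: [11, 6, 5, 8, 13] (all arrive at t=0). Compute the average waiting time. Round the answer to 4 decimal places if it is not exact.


FCFS order (as given): [11, 6, 5, 8, 13]
Waiting times:
  Job 1: wait = 0
  Job 2: wait = 11
  Job 3: wait = 17
  Job 4: wait = 22
  Job 5: wait = 30
Sum of waiting times = 80
Average waiting time = 80/5 = 16.0

16.0


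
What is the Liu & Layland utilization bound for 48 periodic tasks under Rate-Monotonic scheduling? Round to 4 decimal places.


Compute 2^(1/48) = 1.0145453349
Subtract 1: 1.0145453349 - 1 = 0.0145453349
Multiply by n: 48 * 0.0145453349 = 0.6981760752
Round to 4 dp: 0.6982

0.6982


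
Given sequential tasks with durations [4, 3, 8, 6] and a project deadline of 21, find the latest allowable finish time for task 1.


LF(activity 1) = deadline - sum of successor durations
Successors: activities 2 through 4 with durations [3, 8, 6]
Sum of successor durations = 17
LF = 21 - 17 = 4

4


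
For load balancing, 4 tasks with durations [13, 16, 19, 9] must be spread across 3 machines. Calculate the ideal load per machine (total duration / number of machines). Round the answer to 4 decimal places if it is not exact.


Total processing time = 13 + 16 + 19 + 9 = 57
Number of machines = 3
Ideal balanced load = 57 / 3 = 19.0

19.0


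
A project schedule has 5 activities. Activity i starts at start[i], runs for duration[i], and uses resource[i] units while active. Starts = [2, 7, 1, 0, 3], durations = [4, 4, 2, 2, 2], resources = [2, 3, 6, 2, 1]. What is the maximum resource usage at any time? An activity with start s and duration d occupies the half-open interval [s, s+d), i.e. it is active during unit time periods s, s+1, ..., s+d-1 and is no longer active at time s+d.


Each activity i is active on [start_i, start_i + duration_i).
Compute total resource usage per time slot:
  t=0: active resources = [2], total = 2
  t=1: active resources = [6, 2], total = 8
  t=2: active resources = [2, 6], total = 8
  t=3: active resources = [2, 1], total = 3
  t=4: active resources = [2, 1], total = 3
  t=5: active resources = [2], total = 2
  t=6: active resources = [], total = 0
  t=7: active resources = [3], total = 3
  t=8: active resources = [3], total = 3
  t=9: active resources = [3], total = 3
  t=10: active resources = [3], total = 3
Peak resource demand = 8

8


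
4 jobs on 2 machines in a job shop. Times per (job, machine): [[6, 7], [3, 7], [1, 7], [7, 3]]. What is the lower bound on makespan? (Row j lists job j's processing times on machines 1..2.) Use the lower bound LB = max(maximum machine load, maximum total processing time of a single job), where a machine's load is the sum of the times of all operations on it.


Machine loads:
  Machine 1: 6 + 3 + 1 + 7 = 17
  Machine 2: 7 + 7 + 7 + 3 = 24
Max machine load = 24
Job totals:
  Job 1: 13
  Job 2: 10
  Job 3: 8
  Job 4: 10
Max job total = 13
Lower bound = max(24, 13) = 24

24


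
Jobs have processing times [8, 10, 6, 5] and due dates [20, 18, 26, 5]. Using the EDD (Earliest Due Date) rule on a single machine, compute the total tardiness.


Sort by due date (EDD order): [(5, 5), (10, 18), (8, 20), (6, 26)]
Compute completion times and tardiness:
  Job 1: p=5, d=5, C=5, tardiness=max(0,5-5)=0
  Job 2: p=10, d=18, C=15, tardiness=max(0,15-18)=0
  Job 3: p=8, d=20, C=23, tardiness=max(0,23-20)=3
  Job 4: p=6, d=26, C=29, tardiness=max(0,29-26)=3
Total tardiness = 6

6


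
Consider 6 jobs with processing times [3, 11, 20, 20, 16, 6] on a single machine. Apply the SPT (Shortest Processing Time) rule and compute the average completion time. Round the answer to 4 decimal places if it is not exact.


Sort jobs by processing time (SPT order): [3, 6, 11, 16, 20, 20]
Compute completion times sequentially:
  Job 1: processing = 3, completes at 3
  Job 2: processing = 6, completes at 9
  Job 3: processing = 11, completes at 20
  Job 4: processing = 16, completes at 36
  Job 5: processing = 20, completes at 56
  Job 6: processing = 20, completes at 76
Sum of completion times = 200
Average completion time = 200/6 = 33.3333

33.3333


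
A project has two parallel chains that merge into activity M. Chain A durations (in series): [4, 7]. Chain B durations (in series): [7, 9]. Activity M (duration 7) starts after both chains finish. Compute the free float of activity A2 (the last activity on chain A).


ES(A2) = sum of predecessors on chain A = 4
EF(A2) = ES + duration = 4 + 7 = 11
Successor of A2 is M. ES(M) = max(sum(A), sum(B)) = max(11, 16) = 16
Free float = ES(successor) - EF(current) = 16 - 11 = 5

5


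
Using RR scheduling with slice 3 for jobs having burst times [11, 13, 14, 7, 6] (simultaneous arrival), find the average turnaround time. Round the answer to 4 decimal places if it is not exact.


Time quantum = 3
Execution trace:
  J1 runs 3 units, time = 3
  J2 runs 3 units, time = 6
  J3 runs 3 units, time = 9
  J4 runs 3 units, time = 12
  J5 runs 3 units, time = 15
  J1 runs 3 units, time = 18
  J2 runs 3 units, time = 21
  J3 runs 3 units, time = 24
  J4 runs 3 units, time = 27
  J5 runs 3 units, time = 30
  J1 runs 3 units, time = 33
  J2 runs 3 units, time = 36
  J3 runs 3 units, time = 39
  J4 runs 1 units, time = 40
  J1 runs 2 units, time = 42
  J2 runs 3 units, time = 45
  J3 runs 3 units, time = 48
  J2 runs 1 units, time = 49
  J3 runs 2 units, time = 51
Finish times: [42, 49, 51, 40, 30]
Average turnaround = 212/5 = 42.4

42.4


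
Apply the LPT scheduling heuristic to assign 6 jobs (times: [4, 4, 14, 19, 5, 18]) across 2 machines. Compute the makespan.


Sort jobs in decreasing order (LPT): [19, 18, 14, 5, 4, 4]
Assign each job to the least loaded machine:
  Machine 1: jobs [19, 5, 4, 4], load = 32
  Machine 2: jobs [18, 14], load = 32
Makespan = max load = 32

32


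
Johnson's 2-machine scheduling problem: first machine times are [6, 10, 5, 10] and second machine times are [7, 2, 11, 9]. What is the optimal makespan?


Apply Johnson's rule:
  Group 1 (a <= b): [(3, 5, 11), (1, 6, 7)]
  Group 2 (a > b): [(4, 10, 9), (2, 10, 2)]
Optimal job order: [3, 1, 4, 2]
Schedule:
  Job 3: M1 done at 5, M2 done at 16
  Job 1: M1 done at 11, M2 done at 23
  Job 4: M1 done at 21, M2 done at 32
  Job 2: M1 done at 31, M2 done at 34
Makespan = 34

34


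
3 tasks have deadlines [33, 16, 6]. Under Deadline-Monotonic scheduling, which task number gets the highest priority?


Sort tasks by relative deadline (ascending):
  Task 3: deadline = 6
  Task 2: deadline = 16
  Task 1: deadline = 33
Priority order (highest first): [3, 2, 1]
Highest priority task = 3

3


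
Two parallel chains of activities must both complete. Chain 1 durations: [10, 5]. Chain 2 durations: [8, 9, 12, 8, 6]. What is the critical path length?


Path A total = 10 + 5 = 15
Path B total = 8 + 9 + 12 + 8 + 6 = 43
Critical path = longest path = max(15, 43) = 43

43


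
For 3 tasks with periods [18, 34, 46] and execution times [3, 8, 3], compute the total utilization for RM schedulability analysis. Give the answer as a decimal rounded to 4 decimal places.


Compute individual utilizations (exact fractions):
  Task 1: C/T = 3/18 = 1/6 (approx. 0.1667)
  Task 2: C/T = 8/34 = 4/17 (approx. 0.2353)
  Task 3: C/T = 3/46 (approx. 0.0652)
Total utilization U = 1/6 + 4/17 + 3/46 = 548/1173
Rounded to 4 decimal places: U = 0.4672
RM (Liu & Layland) bound for 3 tasks = 0.779763; compare with U = 548/1173 (approx. 0.467178)
U <= bound, so schedulable by RM sufficient condition.

0.4672


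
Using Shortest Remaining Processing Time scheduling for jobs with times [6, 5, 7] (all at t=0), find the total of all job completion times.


Since all jobs arrive at t=0, SRPT equals SPT ordering.
SPT order: [5, 6, 7]
Completion times:
  Job 1: p=5, C=5
  Job 2: p=6, C=11
  Job 3: p=7, C=18
Total completion time = 5 + 11 + 18 = 34

34


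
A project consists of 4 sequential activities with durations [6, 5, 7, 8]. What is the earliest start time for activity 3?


Activity 3 starts after activities 1 through 2 complete.
Predecessor durations: [6, 5]
ES = 6 + 5 = 11

11


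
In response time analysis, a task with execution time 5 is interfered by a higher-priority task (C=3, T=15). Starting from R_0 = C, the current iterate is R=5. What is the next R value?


R_next = C + ceil(R_prev / T_hp) * C_hp
ceil(5 / 15) = ceil(0.3333) = 1
Interference = 1 * 3 = 3
R_next = 5 + 3 = 8

8


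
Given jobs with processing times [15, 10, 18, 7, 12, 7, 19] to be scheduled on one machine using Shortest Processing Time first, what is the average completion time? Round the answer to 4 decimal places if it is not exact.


Sort jobs by processing time (SPT order): [7, 7, 10, 12, 15, 18, 19]
Compute completion times sequentially:
  Job 1: processing = 7, completes at 7
  Job 2: processing = 7, completes at 14
  Job 3: processing = 10, completes at 24
  Job 4: processing = 12, completes at 36
  Job 5: processing = 15, completes at 51
  Job 6: processing = 18, completes at 69
  Job 7: processing = 19, completes at 88
Sum of completion times = 289
Average completion time = 289/7 = 41.2857

41.2857


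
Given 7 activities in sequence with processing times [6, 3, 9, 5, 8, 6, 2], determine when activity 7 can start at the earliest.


Activity 7 starts after activities 1 through 6 complete.
Predecessor durations: [6, 3, 9, 5, 8, 6]
ES = 6 + 3 + 9 + 5 + 8 + 6 = 37

37


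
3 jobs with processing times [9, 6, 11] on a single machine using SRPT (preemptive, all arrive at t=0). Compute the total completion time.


Since all jobs arrive at t=0, SRPT equals SPT ordering.
SPT order: [6, 9, 11]
Completion times:
  Job 1: p=6, C=6
  Job 2: p=9, C=15
  Job 3: p=11, C=26
Total completion time = 6 + 15 + 26 = 47

47


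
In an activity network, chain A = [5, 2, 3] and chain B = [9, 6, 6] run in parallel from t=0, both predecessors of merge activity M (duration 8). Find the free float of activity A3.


ES(A3) = sum of predecessors on chain A = 7
EF(A3) = ES + duration = 7 + 3 = 10
Successor of A3 is M. ES(M) = max(sum(A), sum(B)) = max(10, 21) = 21
Free float = ES(successor) - EF(current) = 21 - 10 = 11

11


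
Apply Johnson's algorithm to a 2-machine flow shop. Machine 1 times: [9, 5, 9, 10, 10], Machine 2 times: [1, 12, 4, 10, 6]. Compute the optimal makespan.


Apply Johnson's rule:
  Group 1 (a <= b): [(2, 5, 12), (4, 10, 10)]
  Group 2 (a > b): [(5, 10, 6), (3, 9, 4), (1, 9, 1)]
Optimal job order: [2, 4, 5, 3, 1]
Schedule:
  Job 2: M1 done at 5, M2 done at 17
  Job 4: M1 done at 15, M2 done at 27
  Job 5: M1 done at 25, M2 done at 33
  Job 3: M1 done at 34, M2 done at 38
  Job 1: M1 done at 43, M2 done at 44
Makespan = 44

44


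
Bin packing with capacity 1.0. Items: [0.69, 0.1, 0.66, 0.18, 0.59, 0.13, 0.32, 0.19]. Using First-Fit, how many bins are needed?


Place items sequentially using First-Fit:
  Item 0.69 -> new Bin 1
  Item 0.1 -> Bin 1 (now 0.79)
  Item 0.66 -> new Bin 2
  Item 0.18 -> Bin 1 (now 0.97)
  Item 0.59 -> new Bin 3
  Item 0.13 -> Bin 2 (now 0.79)
  Item 0.32 -> Bin 3 (now 0.91)
  Item 0.19 -> Bin 2 (now 0.98)
Total bins used = 3

3


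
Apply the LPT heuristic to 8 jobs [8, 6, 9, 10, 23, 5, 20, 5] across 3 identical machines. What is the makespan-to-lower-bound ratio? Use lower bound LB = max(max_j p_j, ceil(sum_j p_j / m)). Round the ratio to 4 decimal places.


LPT order: [23, 20, 10, 9, 8, 6, 5, 5]
Machine loads after assignment: [28, 31, 27]
LPT makespan = 31
Lower bound = max(max_job, ceil(total/3)) = max(23, 29) = 29
Ratio = 31 / 29 = 1.069

1.069


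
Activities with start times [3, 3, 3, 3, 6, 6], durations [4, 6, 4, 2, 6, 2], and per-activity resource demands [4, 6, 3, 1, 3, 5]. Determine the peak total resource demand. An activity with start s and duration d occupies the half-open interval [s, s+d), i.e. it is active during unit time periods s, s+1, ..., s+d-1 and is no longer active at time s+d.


Each activity i is active on [start_i, start_i + duration_i).
Compute total resource usage per time slot:
  t=0: active resources = [], total = 0
  t=1: active resources = [], total = 0
  t=2: active resources = [], total = 0
  t=3: active resources = [4, 6, 3, 1], total = 14
  t=4: active resources = [4, 6, 3, 1], total = 14
  t=5: active resources = [4, 6, 3], total = 13
  t=6: active resources = [4, 6, 3, 3, 5], total = 21
  t=7: active resources = [6, 3, 5], total = 14
  t=8: active resources = [6, 3], total = 9
  t=9: active resources = [3], total = 3
  t=10: active resources = [3], total = 3
  t=11: active resources = [3], total = 3
Peak resource demand = 21

21


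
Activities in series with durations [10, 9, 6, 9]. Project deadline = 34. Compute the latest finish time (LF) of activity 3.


LF(activity 3) = deadline - sum of successor durations
Successors: activities 4 through 4 with durations [9]
Sum of successor durations = 9
LF = 34 - 9 = 25

25


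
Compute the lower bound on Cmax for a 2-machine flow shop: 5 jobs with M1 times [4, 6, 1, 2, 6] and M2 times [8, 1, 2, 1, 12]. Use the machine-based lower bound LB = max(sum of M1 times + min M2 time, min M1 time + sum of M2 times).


LB1 = sum(M1 times) + min(M2 times) = 19 + 1 = 20
LB2 = min(M1 times) + sum(M2 times) = 1 + 24 = 25
Lower bound = max(LB1, LB2) = max(20, 25) = 25

25


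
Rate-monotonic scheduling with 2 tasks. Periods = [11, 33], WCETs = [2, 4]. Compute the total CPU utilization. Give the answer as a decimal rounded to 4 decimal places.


Compute individual utilizations (exact fractions):
  Task 1: C/T = 2/11 (approx. 0.1818)
  Task 2: C/T = 4/33 (approx. 0.1212)
Total utilization U = 2/11 + 4/33 = 10/33
Rounded to 4 decimal places: U = 0.3030
RM (Liu & Layland) bound for 2 tasks = 0.828427; compare with U = 10/33 (approx. 0.303030)
U <= bound, so schedulable by RM sufficient condition.

0.3030


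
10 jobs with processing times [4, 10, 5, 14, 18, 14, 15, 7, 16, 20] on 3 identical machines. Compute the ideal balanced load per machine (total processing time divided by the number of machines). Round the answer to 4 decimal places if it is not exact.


Total processing time = 4 + 10 + 5 + 14 + 18 + 14 + 15 + 7 + 16 + 20 = 123
Number of machines = 3
Ideal balanced load = 123 / 3 = 41.0

41.0


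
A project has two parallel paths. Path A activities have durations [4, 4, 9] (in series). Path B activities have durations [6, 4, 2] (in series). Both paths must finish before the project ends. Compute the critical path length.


Path A total = 4 + 4 + 9 = 17
Path B total = 6 + 4 + 2 = 12
Critical path = longest path = max(17, 12) = 17

17


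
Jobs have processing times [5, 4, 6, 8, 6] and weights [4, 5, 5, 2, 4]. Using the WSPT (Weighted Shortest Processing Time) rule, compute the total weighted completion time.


Compute p/w ratios and sort ascending (WSPT): [(4, 5), (6, 5), (5, 4), (6, 4), (8, 2)]
Compute weighted completion times:
  Job (p=4,w=5): C=4, w*C=5*4=20
  Job (p=6,w=5): C=10, w*C=5*10=50
  Job (p=5,w=4): C=15, w*C=4*15=60
  Job (p=6,w=4): C=21, w*C=4*21=84
  Job (p=8,w=2): C=29, w*C=2*29=58
Total weighted completion time = 272

272


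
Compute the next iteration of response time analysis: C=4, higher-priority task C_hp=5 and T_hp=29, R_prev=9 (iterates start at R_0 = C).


R_next = C + ceil(R_prev / T_hp) * C_hp
ceil(9 / 29) = ceil(0.3103) = 1
Interference = 1 * 5 = 5
R_next = 4 + 5 = 9
R_next = R_prev, so the iteration has converged (response time = 9).

9


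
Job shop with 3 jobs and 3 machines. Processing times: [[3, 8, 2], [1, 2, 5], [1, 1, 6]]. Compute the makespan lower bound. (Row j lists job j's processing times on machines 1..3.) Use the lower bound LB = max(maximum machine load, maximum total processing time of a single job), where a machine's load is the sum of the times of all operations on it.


Machine loads:
  Machine 1: 3 + 1 + 1 = 5
  Machine 2: 8 + 2 + 1 = 11
  Machine 3: 2 + 5 + 6 = 13
Max machine load = 13
Job totals:
  Job 1: 13
  Job 2: 8
  Job 3: 8
Max job total = 13
Lower bound = max(13, 13) = 13

13
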